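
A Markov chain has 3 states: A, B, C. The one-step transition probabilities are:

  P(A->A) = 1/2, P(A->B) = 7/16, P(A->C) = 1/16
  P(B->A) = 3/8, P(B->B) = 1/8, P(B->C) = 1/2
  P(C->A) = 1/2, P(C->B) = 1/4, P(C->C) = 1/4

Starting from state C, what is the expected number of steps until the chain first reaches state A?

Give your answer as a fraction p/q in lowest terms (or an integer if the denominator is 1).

Let h_i = expected steps to first reach A from state i.
Boundary: h_A = 0.
First-step equations for the other states:
  h_B = 1 + 3/8*h_A + 1/8*h_B + 1/2*h_C
  h_C = 1 + 1/2*h_A + 1/4*h_B + 1/4*h_C

Substituting h_A = 0 and rearranging gives the linear system (I - Q) h = 1:
  [7/8, -1/2] . (h_B, h_C) = 1
  [-1/4, 3/4] . (h_B, h_C) = 1

Solving yields:
  h_B = 40/17
  h_C = 36/17

Starting state is C, so the expected hitting time is h_C = 36/17.

Answer: 36/17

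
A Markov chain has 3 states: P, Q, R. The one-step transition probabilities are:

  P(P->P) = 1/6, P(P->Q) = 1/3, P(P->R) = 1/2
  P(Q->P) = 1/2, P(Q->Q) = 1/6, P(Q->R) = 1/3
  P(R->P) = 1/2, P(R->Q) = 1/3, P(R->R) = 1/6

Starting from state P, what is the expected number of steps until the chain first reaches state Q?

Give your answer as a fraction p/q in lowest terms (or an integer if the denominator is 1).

Answer: 3

Derivation:
Let h_i = expected steps to first reach Q from state i.
Boundary: h_Q = 0.
First-step equations for the other states:
  h_P = 1 + 1/6*h_P + 1/3*h_Q + 1/2*h_R
  h_R = 1 + 1/2*h_P + 1/3*h_Q + 1/6*h_R

Substituting h_Q = 0 and rearranging gives the linear system (I - Q) h = 1:
  [5/6, -1/2] . (h_P, h_R) = 1
  [-1/2, 5/6] . (h_P, h_R) = 1

Solving yields:
  h_P = 3
  h_R = 3

Starting state is P, so the expected hitting time is h_P = 3.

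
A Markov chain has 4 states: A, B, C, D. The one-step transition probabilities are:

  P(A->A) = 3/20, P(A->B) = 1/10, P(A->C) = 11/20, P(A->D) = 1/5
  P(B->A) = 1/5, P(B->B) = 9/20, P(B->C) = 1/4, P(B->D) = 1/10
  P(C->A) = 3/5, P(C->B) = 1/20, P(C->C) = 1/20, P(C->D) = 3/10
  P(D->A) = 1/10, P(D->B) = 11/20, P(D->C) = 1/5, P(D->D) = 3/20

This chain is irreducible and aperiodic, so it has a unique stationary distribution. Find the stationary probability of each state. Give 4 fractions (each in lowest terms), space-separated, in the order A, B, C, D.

Answer: 36/131 139/524 141/524 25/131

Derivation:
The stationary distribution satisfies pi = pi * P, i.e.:
  pi_A = 3/20*pi_A + 1/5*pi_B + 3/5*pi_C + 1/10*pi_D
  pi_B = 1/10*pi_A + 9/20*pi_B + 1/20*pi_C + 11/20*pi_D
  pi_C = 11/20*pi_A + 1/4*pi_B + 1/20*pi_C + 1/5*pi_D
  pi_D = 1/5*pi_A + 1/10*pi_B + 3/10*pi_C + 3/20*pi_D
with normalization: pi_A + pi_B + pi_C + pi_D = 1.

Using the first 3 balance equations plus normalization, the linear system A*pi = b is:
  [-17/20, 1/5, 3/5, 1/10] . pi = 0
  [1/10, -11/20, 1/20, 11/20] . pi = 0
  [11/20, 1/4, -19/20, 1/5] . pi = 0
  [1, 1, 1, 1] . pi = 1

Solving yields:
  pi_A = 36/131
  pi_B = 139/524
  pi_C = 141/524
  pi_D = 25/131

Verification (pi * P):
  36/131*3/20 + 139/524*1/5 + 141/524*3/5 + 25/131*1/10 = 36/131 = pi_A  (ok)
  36/131*1/10 + 139/524*9/20 + 141/524*1/20 + 25/131*11/20 = 139/524 = pi_B  (ok)
  36/131*11/20 + 139/524*1/4 + 141/524*1/20 + 25/131*1/5 = 141/524 = pi_C  (ok)
  36/131*1/5 + 139/524*1/10 + 141/524*3/10 + 25/131*3/20 = 25/131 = pi_D  (ok)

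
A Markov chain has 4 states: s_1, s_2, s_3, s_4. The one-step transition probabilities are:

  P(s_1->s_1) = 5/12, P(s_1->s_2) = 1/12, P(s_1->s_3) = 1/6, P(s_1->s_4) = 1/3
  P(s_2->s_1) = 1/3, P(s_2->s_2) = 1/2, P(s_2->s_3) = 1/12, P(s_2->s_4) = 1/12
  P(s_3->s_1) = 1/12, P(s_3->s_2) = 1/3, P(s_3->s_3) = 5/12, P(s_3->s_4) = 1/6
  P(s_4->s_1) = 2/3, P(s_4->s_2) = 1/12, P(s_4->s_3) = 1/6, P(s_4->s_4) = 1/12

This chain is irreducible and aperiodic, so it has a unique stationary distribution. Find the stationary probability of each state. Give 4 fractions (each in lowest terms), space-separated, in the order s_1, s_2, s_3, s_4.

The stationary distribution satisfies pi = pi * P, i.e.:
  pi_s_1 = 5/12*pi_s_1 + 1/3*pi_s_2 + 1/12*pi_s_3 + 2/3*pi_s_4
  pi_s_2 = 1/12*pi_s_1 + 1/2*pi_s_2 + 1/3*pi_s_3 + 1/12*pi_s_4
  pi_s_3 = 1/6*pi_s_1 + 1/12*pi_s_2 + 5/12*pi_s_3 + 1/6*pi_s_4
  pi_s_4 = 1/3*pi_s_1 + 1/12*pi_s_2 + 1/6*pi_s_3 + 1/12*pi_s_4
with normalization: pi_s_1 + pi_s_2 + pi_s_3 + pi_s_4 = 1.

Using the first 3 balance equations plus normalization, the linear system A*pi = b is:
  [-7/12, 1/3, 1/12, 2/3] . pi = 0
  [1/12, -1/2, 1/3, 1/12] . pi = 0
  [1/6, 1/12, -7/12, 1/6] . pi = 0
  [1, 1, 1, 1] . pi = 1

Solving yields:
  pi_s_1 = 377/990
  pi_s_2 = 5/22
  pi_s_3 = 13/66
  pi_s_4 = 193/990

Verification (pi * P):
  377/990*5/12 + 5/22*1/3 + 13/66*1/12 + 193/990*2/3 = 377/990 = pi_s_1  (ok)
  377/990*1/12 + 5/22*1/2 + 13/66*1/3 + 193/990*1/12 = 5/22 = pi_s_2  (ok)
  377/990*1/6 + 5/22*1/12 + 13/66*5/12 + 193/990*1/6 = 13/66 = pi_s_3  (ok)
  377/990*1/3 + 5/22*1/12 + 13/66*1/6 + 193/990*1/12 = 193/990 = pi_s_4  (ok)

Answer: 377/990 5/22 13/66 193/990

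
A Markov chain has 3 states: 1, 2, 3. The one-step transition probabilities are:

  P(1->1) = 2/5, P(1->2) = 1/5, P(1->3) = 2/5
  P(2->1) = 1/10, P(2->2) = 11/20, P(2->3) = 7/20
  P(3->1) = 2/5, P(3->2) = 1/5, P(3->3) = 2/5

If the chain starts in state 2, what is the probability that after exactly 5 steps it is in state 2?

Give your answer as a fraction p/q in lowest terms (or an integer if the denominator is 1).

Answer: 996251/3200000

Derivation:
Computing P^5 by repeated multiplication:
P^1 =
  1: [2/5, 1/5, 2/5]
  2: [1/10, 11/20, 7/20]
  3: [2/5, 1/5, 2/5]
P^2 =
  1: [17/50, 27/100, 39/100]
  2: [47/200, 157/400, 149/400]
  3: [17/50, 27/100, 39/100]
P^3 =
  1: [319/1000, 589/2000, 773/2000]
  2: [1129/4000, 2699/8000, 3043/8000]
  3: [319/1000, 589/2000, 773/2000]
P^4 =
  1: [6233/20000, 12123/40000, 15411/40000]
  2: [23903/80000, 50893/160000, 61301/160000]
  3: [6233/20000, 12123/40000, 15411/40000]
P^5 =
  1: [123631/400000, 244861/800000, 307877/800000]
  2: [487321/1600000, 996251/3200000, 1229107/3200000]
  3: [123631/400000, 244861/800000, 307877/800000]

(P^5)[2 -> 2] = 996251/3200000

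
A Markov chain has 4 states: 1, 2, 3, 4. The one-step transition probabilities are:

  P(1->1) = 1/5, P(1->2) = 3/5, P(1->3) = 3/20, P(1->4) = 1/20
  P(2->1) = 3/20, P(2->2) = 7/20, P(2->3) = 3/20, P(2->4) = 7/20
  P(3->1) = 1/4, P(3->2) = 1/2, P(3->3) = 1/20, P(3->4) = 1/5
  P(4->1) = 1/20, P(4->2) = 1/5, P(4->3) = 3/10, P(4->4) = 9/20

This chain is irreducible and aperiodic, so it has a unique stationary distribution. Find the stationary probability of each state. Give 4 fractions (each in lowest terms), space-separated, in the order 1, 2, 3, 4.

Answer: 1075/7467 2734/7467 445/2489 2323/7467

Derivation:
The stationary distribution satisfies pi = pi * P, i.e.:
  pi_1 = 1/5*pi_1 + 3/20*pi_2 + 1/4*pi_3 + 1/20*pi_4
  pi_2 = 3/5*pi_1 + 7/20*pi_2 + 1/2*pi_3 + 1/5*pi_4
  pi_3 = 3/20*pi_1 + 3/20*pi_2 + 1/20*pi_3 + 3/10*pi_4
  pi_4 = 1/20*pi_1 + 7/20*pi_2 + 1/5*pi_3 + 9/20*pi_4
with normalization: pi_1 + pi_2 + pi_3 + pi_4 = 1.

Using the first 3 balance equations plus normalization, the linear system A*pi = b is:
  [-4/5, 3/20, 1/4, 1/20] . pi = 0
  [3/5, -13/20, 1/2, 1/5] . pi = 0
  [3/20, 3/20, -19/20, 3/10] . pi = 0
  [1, 1, 1, 1] . pi = 1

Solving yields:
  pi_1 = 1075/7467
  pi_2 = 2734/7467
  pi_3 = 445/2489
  pi_4 = 2323/7467

Verification (pi * P):
  1075/7467*1/5 + 2734/7467*3/20 + 445/2489*1/4 + 2323/7467*1/20 = 1075/7467 = pi_1  (ok)
  1075/7467*3/5 + 2734/7467*7/20 + 445/2489*1/2 + 2323/7467*1/5 = 2734/7467 = pi_2  (ok)
  1075/7467*3/20 + 2734/7467*3/20 + 445/2489*1/20 + 2323/7467*3/10 = 445/2489 = pi_3  (ok)
  1075/7467*1/20 + 2734/7467*7/20 + 445/2489*1/5 + 2323/7467*9/20 = 2323/7467 = pi_4  (ok)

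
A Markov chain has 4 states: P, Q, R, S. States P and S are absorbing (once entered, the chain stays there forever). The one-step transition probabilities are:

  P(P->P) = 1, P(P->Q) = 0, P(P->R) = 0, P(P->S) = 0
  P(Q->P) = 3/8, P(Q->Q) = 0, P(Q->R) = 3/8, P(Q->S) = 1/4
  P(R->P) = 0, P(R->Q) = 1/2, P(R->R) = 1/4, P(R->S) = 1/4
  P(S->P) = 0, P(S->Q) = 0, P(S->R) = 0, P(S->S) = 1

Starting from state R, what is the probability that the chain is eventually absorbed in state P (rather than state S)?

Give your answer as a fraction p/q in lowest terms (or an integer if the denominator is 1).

Let a_i = P(absorbed in P | start in state i).
Boundary conditions: a_P = 1, a_S = 0.
For each transient state i, a_i = sum_j P(i->j) * a_j:
  a_Q = 3/8*a_P + 0*a_Q + 3/8*a_R + 1/4*a_S
  a_R = 0*a_P + 1/2*a_Q + 1/4*a_R + 1/4*a_S

Substituting a_P = 1 and a_S = 0, rearrange to (I - Q) a = r where r[i] = P(i -> P):
  [1, -3/8] . (a_Q, a_R) = 3/8
  [-1/2, 3/4] . (a_Q, a_R) = 0

Solving yields:
  a_Q = 1/2
  a_R = 1/3

Starting state is R, so the absorption probability is a_R = 1/3.

Answer: 1/3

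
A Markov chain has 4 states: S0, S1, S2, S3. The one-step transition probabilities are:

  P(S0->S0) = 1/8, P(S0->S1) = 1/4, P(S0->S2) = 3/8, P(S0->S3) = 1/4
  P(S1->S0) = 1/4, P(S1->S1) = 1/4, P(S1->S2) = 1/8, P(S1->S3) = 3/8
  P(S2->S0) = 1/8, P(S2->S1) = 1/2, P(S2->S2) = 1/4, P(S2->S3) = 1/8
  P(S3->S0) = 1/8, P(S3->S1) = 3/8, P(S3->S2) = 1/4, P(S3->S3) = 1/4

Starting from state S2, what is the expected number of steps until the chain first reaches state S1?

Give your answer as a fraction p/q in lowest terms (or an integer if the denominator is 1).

Let h_i = expected steps to first reach S1 from state i.
Boundary: h_S1 = 0.
First-step equations for the other states:
  h_S0 = 1 + 1/8*h_S0 + 1/4*h_S1 + 3/8*h_S2 + 1/4*h_S3
  h_S2 = 1 + 1/8*h_S0 + 1/2*h_S1 + 1/4*h_S2 + 1/8*h_S3
  h_S3 = 1 + 1/8*h_S0 + 3/8*h_S1 + 1/4*h_S2 + 1/4*h_S3

Substituting h_S1 = 0 and rearranging gives the linear system (I - Q) h = 1:
  [7/8, -3/8, -1/4] . (h_S0, h_S2, h_S3) = 1
  [-1/8, 3/4, -1/8] . (h_S0, h_S2, h_S3) = 1
  [-1/8, -1/4, 3/4] . (h_S0, h_S2, h_S3) = 1

Solving yields:
  h_S0 = 568/201
  h_S2 = 448/201
  h_S3 = 512/201

Starting state is S2, so the expected hitting time is h_S2 = 448/201.

Answer: 448/201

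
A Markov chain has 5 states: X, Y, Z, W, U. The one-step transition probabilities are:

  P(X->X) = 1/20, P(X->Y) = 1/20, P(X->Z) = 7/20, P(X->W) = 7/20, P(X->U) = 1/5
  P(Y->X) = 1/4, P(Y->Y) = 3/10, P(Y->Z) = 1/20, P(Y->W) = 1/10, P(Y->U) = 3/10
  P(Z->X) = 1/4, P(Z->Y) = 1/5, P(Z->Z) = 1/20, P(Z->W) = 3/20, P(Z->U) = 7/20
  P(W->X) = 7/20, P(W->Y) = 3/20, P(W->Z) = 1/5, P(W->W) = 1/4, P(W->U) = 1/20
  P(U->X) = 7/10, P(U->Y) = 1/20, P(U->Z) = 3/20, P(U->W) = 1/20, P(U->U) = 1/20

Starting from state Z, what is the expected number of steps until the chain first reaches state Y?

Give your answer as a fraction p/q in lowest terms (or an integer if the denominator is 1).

Answer: 228520/26761

Derivation:
Let h_i = expected steps to first reach Y from state i.
Boundary: h_Y = 0.
First-step equations for the other states:
  h_X = 1 + 1/20*h_X + 1/20*h_Y + 7/20*h_Z + 7/20*h_W + 1/5*h_U
  h_Z = 1 + 1/4*h_X + 1/5*h_Y + 1/20*h_Z + 3/20*h_W + 7/20*h_U
  h_W = 1 + 7/20*h_X + 3/20*h_Y + 1/5*h_Z + 1/4*h_W + 1/20*h_U
  h_U = 1 + 7/10*h_X + 1/20*h_Y + 3/20*h_Z + 1/20*h_W + 1/20*h_U

Substituting h_Y = 0 and rearranging gives the linear system (I - Q) h = 1:
  [19/20, -7/20, -7/20, -1/5] . (h_X, h_Z, h_W, h_U) = 1
  [-1/4, 19/20, -3/20, -7/20] . (h_X, h_Z, h_W, h_U) = 1
  [-7/20, -1/5, 3/4, -1/20] . (h_X, h_Z, h_W, h_U) = 1
  [-7/10, -3/20, -1/20, 19/20] . (h_X, h_Z, h_W, h_U) = 1

Solving yields:
  h_X = 36200/3823
  h_Z = 228520/26761
  h_W = 232420/26761
  h_U = 37600/3823

Starting state is Z, so the expected hitting time is h_Z = 228520/26761.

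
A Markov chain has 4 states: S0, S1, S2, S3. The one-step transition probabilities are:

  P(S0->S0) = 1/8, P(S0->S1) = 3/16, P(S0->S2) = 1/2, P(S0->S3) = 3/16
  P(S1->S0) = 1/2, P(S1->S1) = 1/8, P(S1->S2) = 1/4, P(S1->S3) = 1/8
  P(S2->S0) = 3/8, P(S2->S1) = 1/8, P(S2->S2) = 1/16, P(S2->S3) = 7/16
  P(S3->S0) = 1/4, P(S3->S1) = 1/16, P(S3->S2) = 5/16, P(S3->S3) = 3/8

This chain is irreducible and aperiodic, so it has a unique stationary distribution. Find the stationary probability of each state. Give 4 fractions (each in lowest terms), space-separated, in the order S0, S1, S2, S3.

The stationary distribution satisfies pi = pi * P, i.e.:
  pi_S0 = 1/8*pi_S0 + 1/2*pi_S1 + 3/8*pi_S2 + 1/4*pi_S3
  pi_S1 = 3/16*pi_S0 + 1/8*pi_S1 + 1/8*pi_S2 + 1/16*pi_S3
  pi_S2 = 1/2*pi_S0 + 1/4*pi_S1 + 1/16*pi_S2 + 5/16*pi_S3
  pi_S3 = 3/16*pi_S0 + 1/8*pi_S1 + 7/16*pi_S2 + 3/8*pi_S3
with normalization: pi_S0 + pi_S1 + pi_S2 + pi_S3 = 1.

Using the first 3 balance equations plus normalization, the linear system A*pi = b is:
  [-7/8, 1/2, 3/8, 1/4] . pi = 0
  [3/16, -7/8, 1/8, 1/16] . pi = 0
  [1/2, 1/4, -15/16, 5/16] . pi = 0
  [1, 1, 1, 1] . pi = 1

Solving yields:
  pi_S0 = 121/430
  pi_S1 = 53/430
  pi_S2 = 123/430
  pi_S3 = 133/430

Verification (pi * P):
  121/430*1/8 + 53/430*1/2 + 123/430*3/8 + 133/430*1/4 = 121/430 = pi_S0  (ok)
  121/430*3/16 + 53/430*1/8 + 123/430*1/8 + 133/430*1/16 = 53/430 = pi_S1  (ok)
  121/430*1/2 + 53/430*1/4 + 123/430*1/16 + 133/430*5/16 = 123/430 = pi_S2  (ok)
  121/430*3/16 + 53/430*1/8 + 123/430*7/16 + 133/430*3/8 = 133/430 = pi_S3  (ok)

Answer: 121/430 53/430 123/430 133/430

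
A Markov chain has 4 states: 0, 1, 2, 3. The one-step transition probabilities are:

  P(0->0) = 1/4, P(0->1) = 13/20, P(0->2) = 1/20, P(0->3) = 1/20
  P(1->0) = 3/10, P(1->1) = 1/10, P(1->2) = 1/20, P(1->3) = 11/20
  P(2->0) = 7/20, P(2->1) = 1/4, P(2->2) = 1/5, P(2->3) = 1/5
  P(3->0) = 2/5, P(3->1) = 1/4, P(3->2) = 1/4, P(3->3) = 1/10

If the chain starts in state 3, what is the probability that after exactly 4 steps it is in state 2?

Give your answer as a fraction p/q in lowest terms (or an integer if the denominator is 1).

Computing P^4 by repeated multiplication:
P^1 =
  0: [1/4, 13/20, 1/20, 1/20]
  1: [3/10, 1/10, 1/20, 11/20]
  2: [7/20, 1/4, 1/5, 1/5]
  3: [2/5, 1/4, 1/4, 1/10]
P^2 =
  0: [59/200, 101/400, 27/400, 77/200]
  1: [137/400, 71/200, 67/400, 27/200]
  2: [5/16, 141/400, 3/25, 43/200]
  3: [121/400, 149/400, 43/400, 87/400]
P^3 =
  0: [2617/8000, 2641/8000, 1097/8000, 329/1600]
  1: [1219/4000, 267/800, 817/8000, 83/320]
  2: [499/1600, 2577/8000, 111/1000, 51/200]
  3: [39/125, 2521/8000, 877/8000, 1053/4000]
P^4 =
  0: [4977/16000, 53013/160000, 17871/160000, 19673/80000]
  1: [50529/160000, 25747/80000, 18751/160000, 19613/80000]
  2: [50473/160000, 52229/160000, 2353/20000, 19237/80000]
  3: [50593/160000, 10481/32000, 3811/32000, 37947/160000]

(P^4)[3 -> 2] = 3811/32000

Answer: 3811/32000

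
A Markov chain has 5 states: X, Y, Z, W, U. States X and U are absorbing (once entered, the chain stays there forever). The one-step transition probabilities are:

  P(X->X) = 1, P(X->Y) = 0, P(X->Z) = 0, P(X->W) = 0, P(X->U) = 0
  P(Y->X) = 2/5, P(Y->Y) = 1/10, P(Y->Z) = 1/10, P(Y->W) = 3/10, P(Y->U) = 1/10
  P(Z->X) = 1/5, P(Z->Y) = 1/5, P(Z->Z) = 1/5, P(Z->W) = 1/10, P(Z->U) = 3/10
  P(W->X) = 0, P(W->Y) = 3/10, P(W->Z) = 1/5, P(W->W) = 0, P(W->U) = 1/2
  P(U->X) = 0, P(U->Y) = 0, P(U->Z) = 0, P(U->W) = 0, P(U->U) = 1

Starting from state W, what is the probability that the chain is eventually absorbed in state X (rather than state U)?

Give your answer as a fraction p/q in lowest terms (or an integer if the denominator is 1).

Let a_i = P(absorbed in X | start in state i).
Boundary conditions: a_X = 1, a_U = 0.
For each transient state i, a_i = sum_j P(i->j) * a_j:
  a_Y = 2/5*a_X + 1/10*a_Y + 1/10*a_Z + 3/10*a_W + 1/10*a_U
  a_Z = 1/5*a_X + 1/5*a_Y + 1/5*a_Z + 1/10*a_W + 3/10*a_U
  a_W = 0*a_X + 3/10*a_Y + 1/5*a_Z + 0*a_W + 1/2*a_U

Substituting a_X = 1 and a_U = 0, rearrange to (I - Q) a = r where r[i] = P(i -> X):
  [9/10, -1/10, -3/10] . (a_Y, a_Z, a_W) = 2/5
  [-1/5, 4/5, -1/10] . (a_Y, a_Z, a_W) = 1/5
  [-3/10, -1/5, 1] . (a_Y, a_Z, a_W) = 0

Solving yields:
  a_Y = 344/595
  a_Z = 254/595
  a_W = 22/85

Starting state is W, so the absorption probability is a_W = 22/85.

Answer: 22/85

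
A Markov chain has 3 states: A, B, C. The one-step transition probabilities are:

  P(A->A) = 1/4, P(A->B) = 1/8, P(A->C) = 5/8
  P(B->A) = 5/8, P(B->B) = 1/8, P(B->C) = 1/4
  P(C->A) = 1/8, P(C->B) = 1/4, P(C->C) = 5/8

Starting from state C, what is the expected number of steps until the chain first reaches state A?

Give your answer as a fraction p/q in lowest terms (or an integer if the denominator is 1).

Let h_i = expected steps to first reach A from state i.
Boundary: h_A = 0.
First-step equations for the other states:
  h_B = 1 + 5/8*h_A + 1/8*h_B + 1/4*h_C
  h_C = 1 + 1/8*h_A + 1/4*h_B + 5/8*h_C

Substituting h_A = 0 and rearranging gives the linear system (I - Q) h = 1:
  [7/8, -1/4] . (h_B, h_C) = 1
  [-1/4, 3/8] . (h_B, h_C) = 1

Solving yields:
  h_B = 40/17
  h_C = 72/17

Starting state is C, so the expected hitting time is h_C = 72/17.

Answer: 72/17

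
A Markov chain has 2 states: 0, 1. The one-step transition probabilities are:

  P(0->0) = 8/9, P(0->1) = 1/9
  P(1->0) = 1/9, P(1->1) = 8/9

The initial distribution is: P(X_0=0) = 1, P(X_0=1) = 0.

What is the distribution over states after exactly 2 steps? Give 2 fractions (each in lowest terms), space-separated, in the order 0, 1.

Propagating the distribution step by step (d_{t+1} = d_t * P):
d_0 = (0=1, 1=0)
  d_1[0] = 1*8/9 + 0*1/9 = 8/9
  d_1[1] = 1*1/9 + 0*8/9 = 1/9
d_1 = (0=8/9, 1=1/9)
  d_2[0] = 8/9*8/9 + 1/9*1/9 = 65/81
  d_2[1] = 8/9*1/9 + 1/9*8/9 = 16/81
d_2 = (0=65/81, 1=16/81)

Answer: 65/81 16/81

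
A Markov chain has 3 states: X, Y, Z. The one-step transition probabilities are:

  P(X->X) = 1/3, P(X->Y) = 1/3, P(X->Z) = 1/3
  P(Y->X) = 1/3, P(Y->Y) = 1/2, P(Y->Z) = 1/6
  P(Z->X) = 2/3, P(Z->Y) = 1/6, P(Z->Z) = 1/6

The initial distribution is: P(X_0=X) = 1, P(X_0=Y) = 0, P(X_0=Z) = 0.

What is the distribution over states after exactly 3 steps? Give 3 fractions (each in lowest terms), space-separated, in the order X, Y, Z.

Propagating the distribution step by step (d_{t+1} = d_t * P):
d_0 = (X=1, Y=0, Z=0)
  d_1[X] = 1*1/3 + 0*1/3 + 0*2/3 = 1/3
  d_1[Y] = 1*1/3 + 0*1/2 + 0*1/6 = 1/3
  d_1[Z] = 1*1/3 + 0*1/6 + 0*1/6 = 1/3
d_1 = (X=1/3, Y=1/3, Z=1/3)
  d_2[X] = 1/3*1/3 + 1/3*1/3 + 1/3*2/3 = 4/9
  d_2[Y] = 1/3*1/3 + 1/3*1/2 + 1/3*1/6 = 1/3
  d_2[Z] = 1/3*1/3 + 1/3*1/6 + 1/3*1/6 = 2/9
d_2 = (X=4/9, Y=1/3, Z=2/9)
  d_3[X] = 4/9*1/3 + 1/3*1/3 + 2/9*2/3 = 11/27
  d_3[Y] = 4/9*1/3 + 1/3*1/2 + 2/9*1/6 = 19/54
  d_3[Z] = 4/9*1/3 + 1/3*1/6 + 2/9*1/6 = 13/54
d_3 = (X=11/27, Y=19/54, Z=13/54)

Answer: 11/27 19/54 13/54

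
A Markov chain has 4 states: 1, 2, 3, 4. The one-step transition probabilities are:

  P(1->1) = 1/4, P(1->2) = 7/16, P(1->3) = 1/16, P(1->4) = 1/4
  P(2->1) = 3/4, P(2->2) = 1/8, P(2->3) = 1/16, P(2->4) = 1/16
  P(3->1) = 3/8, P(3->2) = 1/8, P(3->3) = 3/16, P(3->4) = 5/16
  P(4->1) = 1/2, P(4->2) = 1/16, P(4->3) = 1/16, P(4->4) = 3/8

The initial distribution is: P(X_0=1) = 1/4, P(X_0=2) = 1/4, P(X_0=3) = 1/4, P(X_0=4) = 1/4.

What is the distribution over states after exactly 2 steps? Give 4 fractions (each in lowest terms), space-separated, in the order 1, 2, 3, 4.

Propagating the distribution step by step (d_{t+1} = d_t * P):
d_0 = (1=1/4, 2=1/4, 3=1/4, 4=1/4)
  d_1[1] = 1/4*1/4 + 1/4*3/4 + 1/4*3/8 + 1/4*1/2 = 15/32
  d_1[2] = 1/4*7/16 + 1/4*1/8 + 1/4*1/8 + 1/4*1/16 = 3/16
  d_1[3] = 1/4*1/16 + 1/4*1/16 + 1/4*3/16 + 1/4*1/16 = 3/32
  d_1[4] = 1/4*1/4 + 1/4*1/16 + 1/4*5/16 + 1/4*3/8 = 1/4
d_1 = (1=15/32, 2=3/16, 3=3/32, 4=1/4)
  d_2[1] = 15/32*1/4 + 3/16*3/4 + 3/32*3/8 + 1/4*1/2 = 107/256
  d_2[2] = 15/32*7/16 + 3/16*1/8 + 3/32*1/8 + 1/4*1/16 = 131/512
  d_2[3] = 15/32*1/16 + 3/16*1/16 + 3/32*3/16 + 1/4*1/16 = 19/256
  d_2[4] = 15/32*1/4 + 3/16*1/16 + 3/32*5/16 + 1/4*3/8 = 129/512
d_2 = (1=107/256, 2=131/512, 3=19/256, 4=129/512)

Answer: 107/256 131/512 19/256 129/512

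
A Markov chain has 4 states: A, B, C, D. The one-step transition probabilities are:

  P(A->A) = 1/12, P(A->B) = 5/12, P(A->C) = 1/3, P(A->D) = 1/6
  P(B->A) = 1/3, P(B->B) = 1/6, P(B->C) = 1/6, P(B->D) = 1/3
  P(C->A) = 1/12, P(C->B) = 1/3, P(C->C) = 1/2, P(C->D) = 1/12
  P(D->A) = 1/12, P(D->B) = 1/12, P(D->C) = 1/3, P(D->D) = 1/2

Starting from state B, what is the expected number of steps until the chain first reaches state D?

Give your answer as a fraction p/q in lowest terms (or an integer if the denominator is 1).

Let h_i = expected steps to first reach D from state i.
Boundary: h_D = 0.
First-step equations for the other states:
  h_A = 1 + 1/12*h_A + 5/12*h_B + 1/3*h_C + 1/6*h_D
  h_B = 1 + 1/3*h_A + 1/6*h_B + 1/6*h_C + 1/3*h_D
  h_C = 1 + 1/12*h_A + 1/3*h_B + 1/2*h_C + 1/12*h_D

Substituting h_D = 0 and rearranging gives the linear system (I - Q) h = 1:
  [11/12, -5/12, -1/3] . (h_A, h_B, h_C) = 1
  [-1/3, 5/6, -1/6] . (h_A, h_B, h_C) = 1
  [-1/12, -1/3, 1/2] . (h_A, h_B, h_C) = 1

Solving yields:
  h_A = 888/169
  h_B = 756/169
  h_C = 990/169

Starting state is B, so the expected hitting time is h_B = 756/169.

Answer: 756/169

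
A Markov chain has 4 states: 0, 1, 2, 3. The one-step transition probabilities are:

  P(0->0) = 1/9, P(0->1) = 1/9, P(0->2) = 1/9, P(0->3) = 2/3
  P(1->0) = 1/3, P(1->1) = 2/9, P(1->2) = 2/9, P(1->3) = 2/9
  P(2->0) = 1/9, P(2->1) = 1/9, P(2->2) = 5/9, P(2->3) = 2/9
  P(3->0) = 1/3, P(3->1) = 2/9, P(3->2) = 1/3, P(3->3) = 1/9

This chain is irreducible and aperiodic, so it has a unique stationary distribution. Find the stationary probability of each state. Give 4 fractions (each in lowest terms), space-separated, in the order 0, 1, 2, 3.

Answer: 17/81 13/81 28/81 23/81

Derivation:
The stationary distribution satisfies pi = pi * P, i.e.:
  pi_0 = 1/9*pi_0 + 1/3*pi_1 + 1/9*pi_2 + 1/3*pi_3
  pi_1 = 1/9*pi_0 + 2/9*pi_1 + 1/9*pi_2 + 2/9*pi_3
  pi_2 = 1/9*pi_0 + 2/9*pi_1 + 5/9*pi_2 + 1/3*pi_3
  pi_3 = 2/3*pi_0 + 2/9*pi_1 + 2/9*pi_2 + 1/9*pi_3
with normalization: pi_0 + pi_1 + pi_2 + pi_3 = 1.

Using the first 3 balance equations plus normalization, the linear system A*pi = b is:
  [-8/9, 1/3, 1/9, 1/3] . pi = 0
  [1/9, -7/9, 1/9, 2/9] . pi = 0
  [1/9, 2/9, -4/9, 1/3] . pi = 0
  [1, 1, 1, 1] . pi = 1

Solving yields:
  pi_0 = 17/81
  pi_1 = 13/81
  pi_2 = 28/81
  pi_3 = 23/81

Verification (pi * P):
  17/81*1/9 + 13/81*1/3 + 28/81*1/9 + 23/81*1/3 = 17/81 = pi_0  (ok)
  17/81*1/9 + 13/81*2/9 + 28/81*1/9 + 23/81*2/9 = 13/81 = pi_1  (ok)
  17/81*1/9 + 13/81*2/9 + 28/81*5/9 + 23/81*1/3 = 28/81 = pi_2  (ok)
  17/81*2/3 + 13/81*2/9 + 28/81*2/9 + 23/81*1/9 = 23/81 = pi_3  (ok)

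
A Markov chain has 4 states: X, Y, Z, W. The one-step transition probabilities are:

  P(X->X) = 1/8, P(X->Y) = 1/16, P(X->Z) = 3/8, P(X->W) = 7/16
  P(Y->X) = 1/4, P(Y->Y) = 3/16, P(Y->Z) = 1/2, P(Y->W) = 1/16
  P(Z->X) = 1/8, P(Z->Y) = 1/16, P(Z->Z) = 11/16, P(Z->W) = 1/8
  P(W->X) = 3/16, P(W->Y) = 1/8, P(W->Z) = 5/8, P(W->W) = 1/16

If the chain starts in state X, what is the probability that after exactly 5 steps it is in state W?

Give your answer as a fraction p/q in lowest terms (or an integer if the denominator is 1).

Computing P^5 by repeated multiplication:
P^1 =
  X: [1/8, 1/16, 3/8, 7/16]
  Y: [1/4, 3/16, 1/2, 1/16]
  Z: [1/8, 1/16, 11/16, 1/8]
  W: [3/16, 1/8, 5/8, 1/16]
P^2 =
  X: [41/256, 25/256, 39/64, 17/128]
  Y: [39/256, 23/256, 73/128, 3/16]
  Z: [9/64, 5/64, 161/256, 39/256]
  W: [37/256, 21/256, 77/128, 11/64]
P^3 =
  X: [149/1024, 85/1024, 1251/2048, 329/2048]
  Y: [303/2048, 175/2048, 313/512, 159/1024]
  Z: [591/4096, 335/4096, 2537/4096, 633/4096]
  W: [299/2048, 171/2048, 631/1024, 79/512]
P^4 =
  X: [4765/32768, 2717/32768, 20199/32768, 5087/32768]
  Y: [1191/8192, 679/8192, 10085/16384, 2559/16384]
  Z: [9495/65536, 5399/65536, 40463/65536, 10179/65536]
  W: [2377/16384, 1353/16384, 5051/8192, 319/2048]
P^5 =
  X: [76057/524288, 43289/524288, 323385/524288, 81557/524288]
  Y: [38043/262144, 21659/262144, 161681/262144, 40761/262144]
  Z: [152049/1048576, 86513/1048576, 647045/1048576, 162969/1048576]
  W: [19013/131072, 10821/131072, 2527/4096, 10187/65536]

(P^5)[X -> W] = 81557/524288

Answer: 81557/524288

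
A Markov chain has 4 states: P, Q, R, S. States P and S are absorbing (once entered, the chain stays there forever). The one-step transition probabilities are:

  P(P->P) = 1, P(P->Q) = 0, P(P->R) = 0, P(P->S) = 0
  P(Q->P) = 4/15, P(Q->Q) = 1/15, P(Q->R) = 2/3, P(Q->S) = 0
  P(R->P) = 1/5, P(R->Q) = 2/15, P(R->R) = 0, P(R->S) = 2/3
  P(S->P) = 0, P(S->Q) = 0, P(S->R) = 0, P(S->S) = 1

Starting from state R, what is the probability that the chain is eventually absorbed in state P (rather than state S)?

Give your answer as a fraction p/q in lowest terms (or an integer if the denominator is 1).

Let a_i = P(absorbed in P | start in state i).
Boundary conditions: a_P = 1, a_S = 0.
For each transient state i, a_i = sum_j P(i->j) * a_j:
  a_Q = 4/15*a_P + 1/15*a_Q + 2/3*a_R + 0*a_S
  a_R = 1/5*a_P + 2/15*a_Q + 0*a_R + 2/3*a_S

Substituting a_P = 1 and a_S = 0, rearrange to (I - Q) a = r where r[i] = P(i -> P):
  [14/15, -2/3] . (a_Q, a_R) = 4/15
  [-2/15, 1] . (a_Q, a_R) = 1/5

Solving yields:
  a_Q = 9/19
  a_R = 5/19

Starting state is R, so the absorption probability is a_R = 5/19.

Answer: 5/19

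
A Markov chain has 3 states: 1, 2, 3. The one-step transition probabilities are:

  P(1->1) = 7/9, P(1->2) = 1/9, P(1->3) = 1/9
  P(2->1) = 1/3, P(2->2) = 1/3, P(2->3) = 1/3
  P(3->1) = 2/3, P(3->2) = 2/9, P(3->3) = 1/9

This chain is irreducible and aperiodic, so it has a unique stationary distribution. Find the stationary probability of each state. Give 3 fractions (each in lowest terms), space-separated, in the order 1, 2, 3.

Answer: 42/61 10/61 9/61

Derivation:
The stationary distribution satisfies pi = pi * P, i.e.:
  pi_1 = 7/9*pi_1 + 1/3*pi_2 + 2/3*pi_3
  pi_2 = 1/9*pi_1 + 1/3*pi_2 + 2/9*pi_3
  pi_3 = 1/9*pi_1 + 1/3*pi_2 + 1/9*pi_3
with normalization: pi_1 + pi_2 + pi_3 = 1.

Using the first 2 balance equations plus normalization, the linear system A*pi = b is:
  [-2/9, 1/3, 2/3] . pi = 0
  [1/9, -2/3, 2/9] . pi = 0
  [1, 1, 1] . pi = 1

Solving yields:
  pi_1 = 42/61
  pi_2 = 10/61
  pi_3 = 9/61

Verification (pi * P):
  42/61*7/9 + 10/61*1/3 + 9/61*2/3 = 42/61 = pi_1  (ok)
  42/61*1/9 + 10/61*1/3 + 9/61*2/9 = 10/61 = pi_2  (ok)
  42/61*1/9 + 10/61*1/3 + 9/61*1/9 = 9/61 = pi_3  (ok)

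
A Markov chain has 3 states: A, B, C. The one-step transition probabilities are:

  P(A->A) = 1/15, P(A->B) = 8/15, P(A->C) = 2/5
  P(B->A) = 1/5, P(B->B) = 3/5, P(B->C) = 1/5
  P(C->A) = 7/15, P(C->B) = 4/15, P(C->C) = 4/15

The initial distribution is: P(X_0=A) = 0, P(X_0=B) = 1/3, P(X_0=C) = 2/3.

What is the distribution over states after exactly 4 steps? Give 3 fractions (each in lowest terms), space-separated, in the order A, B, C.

Answer: 35957/151875 75317/151875 40601/151875

Derivation:
Propagating the distribution step by step (d_{t+1} = d_t * P):
d_0 = (A=0, B=1/3, C=2/3)
  d_1[A] = 0*1/15 + 1/3*1/5 + 2/3*7/15 = 17/45
  d_1[B] = 0*8/15 + 1/3*3/5 + 2/3*4/15 = 17/45
  d_1[C] = 0*2/5 + 1/3*1/5 + 2/3*4/15 = 11/45
d_1 = (A=17/45, B=17/45, C=11/45)
  d_2[A] = 17/45*1/15 + 17/45*1/5 + 11/45*7/15 = 29/135
  d_2[B] = 17/45*8/15 + 17/45*3/5 + 11/45*4/15 = 37/75
  d_2[C] = 17/45*2/5 + 17/45*1/5 + 11/45*4/15 = 197/675
d_2 = (A=29/135, B=37/75, C=197/675)
  d_3[A] = 29/135*1/15 + 37/75*1/5 + 197/675*7/15 = 841/3375
  d_3[B] = 29/135*8/15 + 37/75*3/5 + 197/675*4/15 = 989/2025
  d_3[C] = 29/135*2/5 + 37/75*1/5 + 197/675*4/15 = 2657/10125
d_3 = (A=841/3375, B=989/2025, C=2657/10125)
  d_4[A] = 841/3375*1/15 + 989/2025*1/5 + 2657/10125*7/15 = 35957/151875
  d_4[B] = 841/3375*8/15 + 989/2025*3/5 + 2657/10125*4/15 = 75317/151875
  d_4[C] = 841/3375*2/5 + 989/2025*1/5 + 2657/10125*4/15 = 40601/151875
d_4 = (A=35957/151875, B=75317/151875, C=40601/151875)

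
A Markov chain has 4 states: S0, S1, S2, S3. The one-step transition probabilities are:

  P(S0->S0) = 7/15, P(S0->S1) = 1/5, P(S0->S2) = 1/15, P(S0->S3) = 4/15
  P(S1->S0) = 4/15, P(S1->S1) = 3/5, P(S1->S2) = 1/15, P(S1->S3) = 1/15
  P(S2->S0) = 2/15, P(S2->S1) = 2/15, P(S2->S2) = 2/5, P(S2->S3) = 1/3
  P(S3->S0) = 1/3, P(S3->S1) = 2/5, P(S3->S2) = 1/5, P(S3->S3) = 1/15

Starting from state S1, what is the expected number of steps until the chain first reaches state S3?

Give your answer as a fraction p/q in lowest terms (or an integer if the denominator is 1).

Answer: 300/47

Derivation:
Let h_i = expected steps to first reach S3 from state i.
Boundary: h_S3 = 0.
First-step equations for the other states:
  h_S0 = 1 + 7/15*h_S0 + 1/5*h_S1 + 1/15*h_S2 + 4/15*h_S3
  h_S1 = 1 + 4/15*h_S0 + 3/5*h_S1 + 1/15*h_S2 + 1/15*h_S3
  h_S2 = 1 + 2/15*h_S0 + 2/15*h_S1 + 2/5*h_S2 + 1/3*h_S3

Substituting h_S3 = 0 and rearranging gives the linear system (I - Q) h = 1:
  [8/15, -1/5, -1/15] . (h_S0, h_S1, h_S2) = 1
  [-4/15, 2/5, -1/15] . (h_S0, h_S1, h_S2) = 1
  [-2/15, -2/15, 3/5] . (h_S0, h_S1, h_S2) = 1

Solving yields:
  h_S0 = 225/47
  h_S1 = 300/47
  h_S2 = 195/47

Starting state is S1, so the expected hitting time is h_S1 = 300/47.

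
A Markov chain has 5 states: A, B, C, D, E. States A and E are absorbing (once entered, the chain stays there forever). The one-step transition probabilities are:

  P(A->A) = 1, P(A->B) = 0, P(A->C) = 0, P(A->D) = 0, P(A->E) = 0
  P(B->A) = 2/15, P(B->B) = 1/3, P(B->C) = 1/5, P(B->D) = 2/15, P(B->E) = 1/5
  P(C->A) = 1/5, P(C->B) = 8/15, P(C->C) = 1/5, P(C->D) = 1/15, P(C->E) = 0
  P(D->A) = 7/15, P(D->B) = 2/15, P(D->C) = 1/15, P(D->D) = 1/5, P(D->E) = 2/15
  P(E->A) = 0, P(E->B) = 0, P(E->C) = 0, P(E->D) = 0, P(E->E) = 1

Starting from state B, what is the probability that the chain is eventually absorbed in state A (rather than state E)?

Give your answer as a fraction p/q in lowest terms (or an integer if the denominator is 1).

Let a_i = P(absorbed in A | start in state i).
Boundary conditions: a_A = 1, a_E = 0.
For each transient state i, a_i = sum_j P(i->j) * a_j:
  a_B = 2/15*a_A + 1/3*a_B + 1/5*a_C + 2/15*a_D + 1/5*a_E
  a_C = 1/5*a_A + 8/15*a_B + 1/5*a_C + 1/15*a_D + 0*a_E
  a_D = 7/15*a_A + 2/15*a_B + 1/15*a_C + 1/5*a_D + 2/15*a_E

Substituting a_A = 1 and a_E = 0, rearrange to (I - Q) a = r where r[i] = P(i -> A):
  [2/3, -1/5, -2/15] . (a_B, a_C, a_D) = 2/15
  [-8/15, 4/5, -1/15] . (a_B, a_C, a_D) = 1/5
  [-2/15, -1/15, 4/5] . (a_B, a_C, a_D) = 7/15

Solving yields:
  a_B = 589/1072
  a_C = 363/536
  a_D = 49/67

Starting state is B, so the absorption probability is a_B = 589/1072.

Answer: 589/1072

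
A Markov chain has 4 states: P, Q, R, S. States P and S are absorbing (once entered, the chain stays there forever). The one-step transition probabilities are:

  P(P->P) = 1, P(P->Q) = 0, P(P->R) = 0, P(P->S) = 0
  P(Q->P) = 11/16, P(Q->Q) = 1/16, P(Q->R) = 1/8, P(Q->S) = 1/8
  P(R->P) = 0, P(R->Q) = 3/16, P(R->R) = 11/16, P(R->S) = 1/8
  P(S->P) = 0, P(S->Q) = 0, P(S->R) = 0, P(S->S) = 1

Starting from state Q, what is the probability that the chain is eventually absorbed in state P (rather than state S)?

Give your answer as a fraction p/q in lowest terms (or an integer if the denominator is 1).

Answer: 55/69

Derivation:
Let a_i = P(absorbed in P | start in state i).
Boundary conditions: a_P = 1, a_S = 0.
For each transient state i, a_i = sum_j P(i->j) * a_j:
  a_Q = 11/16*a_P + 1/16*a_Q + 1/8*a_R + 1/8*a_S
  a_R = 0*a_P + 3/16*a_Q + 11/16*a_R + 1/8*a_S

Substituting a_P = 1 and a_S = 0, rearrange to (I - Q) a = r where r[i] = P(i -> P):
  [15/16, -1/8] . (a_Q, a_R) = 11/16
  [-3/16, 5/16] . (a_Q, a_R) = 0

Solving yields:
  a_Q = 55/69
  a_R = 11/23

Starting state is Q, so the absorption probability is a_Q = 55/69.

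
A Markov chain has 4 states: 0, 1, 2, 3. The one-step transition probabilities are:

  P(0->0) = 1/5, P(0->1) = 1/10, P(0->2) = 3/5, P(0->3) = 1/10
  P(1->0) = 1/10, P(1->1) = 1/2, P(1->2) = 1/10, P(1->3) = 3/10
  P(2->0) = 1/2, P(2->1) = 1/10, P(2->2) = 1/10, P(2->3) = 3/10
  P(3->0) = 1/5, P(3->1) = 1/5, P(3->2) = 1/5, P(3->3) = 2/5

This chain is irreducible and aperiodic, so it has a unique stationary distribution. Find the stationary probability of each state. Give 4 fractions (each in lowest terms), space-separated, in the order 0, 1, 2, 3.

The stationary distribution satisfies pi = pi * P, i.e.:
  pi_0 = 1/5*pi_0 + 1/10*pi_1 + 1/2*pi_2 + 1/5*pi_3
  pi_1 = 1/10*pi_0 + 1/2*pi_1 + 1/10*pi_2 + 1/5*pi_3
  pi_2 = 3/5*pi_0 + 1/10*pi_1 + 1/10*pi_2 + 1/5*pi_3
  pi_3 = 1/10*pi_0 + 3/10*pi_1 + 3/10*pi_2 + 2/5*pi_3
with normalization: pi_0 + pi_1 + pi_2 + pi_3 = 1.

Using the first 3 balance equations plus normalization, the linear system A*pi = b is:
  [-4/5, 1/10, 1/2, 1/5] . pi = 0
  [1/10, -1/2, 1/10, 1/5] . pi = 0
  [3/5, 1/10, -9/10, 1/5] . pi = 0
  [1, 1, 1, 1] . pi = 1

Solving yields:
  pi_0 = 12/47
  pi_1 = 10/47
  pi_2 = 12/47
  pi_3 = 13/47

Verification (pi * P):
  12/47*1/5 + 10/47*1/10 + 12/47*1/2 + 13/47*1/5 = 12/47 = pi_0  (ok)
  12/47*1/10 + 10/47*1/2 + 12/47*1/10 + 13/47*1/5 = 10/47 = pi_1  (ok)
  12/47*3/5 + 10/47*1/10 + 12/47*1/10 + 13/47*1/5 = 12/47 = pi_2  (ok)
  12/47*1/10 + 10/47*3/10 + 12/47*3/10 + 13/47*2/5 = 13/47 = pi_3  (ok)

Answer: 12/47 10/47 12/47 13/47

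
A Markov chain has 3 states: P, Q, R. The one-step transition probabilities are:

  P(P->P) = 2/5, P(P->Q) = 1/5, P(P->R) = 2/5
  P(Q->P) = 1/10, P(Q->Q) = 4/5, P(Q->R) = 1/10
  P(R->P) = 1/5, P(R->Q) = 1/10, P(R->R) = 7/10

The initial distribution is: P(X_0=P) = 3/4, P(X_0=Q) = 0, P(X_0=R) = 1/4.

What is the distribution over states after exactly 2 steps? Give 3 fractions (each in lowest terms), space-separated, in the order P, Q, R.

Answer: 101/400 103/400 49/100

Derivation:
Propagating the distribution step by step (d_{t+1} = d_t * P):
d_0 = (P=3/4, Q=0, R=1/4)
  d_1[P] = 3/4*2/5 + 0*1/10 + 1/4*1/5 = 7/20
  d_1[Q] = 3/4*1/5 + 0*4/5 + 1/4*1/10 = 7/40
  d_1[R] = 3/4*2/5 + 0*1/10 + 1/4*7/10 = 19/40
d_1 = (P=7/20, Q=7/40, R=19/40)
  d_2[P] = 7/20*2/5 + 7/40*1/10 + 19/40*1/5 = 101/400
  d_2[Q] = 7/20*1/5 + 7/40*4/5 + 19/40*1/10 = 103/400
  d_2[R] = 7/20*2/5 + 7/40*1/10 + 19/40*7/10 = 49/100
d_2 = (P=101/400, Q=103/400, R=49/100)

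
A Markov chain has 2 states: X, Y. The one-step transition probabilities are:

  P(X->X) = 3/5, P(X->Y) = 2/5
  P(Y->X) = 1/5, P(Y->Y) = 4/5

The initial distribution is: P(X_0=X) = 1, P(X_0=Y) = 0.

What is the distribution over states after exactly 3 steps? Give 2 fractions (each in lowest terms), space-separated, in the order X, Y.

Propagating the distribution step by step (d_{t+1} = d_t * P):
d_0 = (X=1, Y=0)
  d_1[X] = 1*3/5 + 0*1/5 = 3/5
  d_1[Y] = 1*2/5 + 0*4/5 = 2/5
d_1 = (X=3/5, Y=2/5)
  d_2[X] = 3/5*3/5 + 2/5*1/5 = 11/25
  d_2[Y] = 3/5*2/5 + 2/5*4/5 = 14/25
d_2 = (X=11/25, Y=14/25)
  d_3[X] = 11/25*3/5 + 14/25*1/5 = 47/125
  d_3[Y] = 11/25*2/5 + 14/25*4/5 = 78/125
d_3 = (X=47/125, Y=78/125)

Answer: 47/125 78/125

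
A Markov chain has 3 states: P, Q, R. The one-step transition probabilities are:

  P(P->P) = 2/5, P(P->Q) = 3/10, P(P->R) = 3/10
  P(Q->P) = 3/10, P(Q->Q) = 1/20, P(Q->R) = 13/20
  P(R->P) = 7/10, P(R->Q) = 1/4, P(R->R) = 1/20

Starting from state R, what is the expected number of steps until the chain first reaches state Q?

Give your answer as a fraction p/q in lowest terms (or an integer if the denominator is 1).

Answer: 65/18

Derivation:
Let h_i = expected steps to first reach Q from state i.
Boundary: h_Q = 0.
First-step equations for the other states:
  h_P = 1 + 2/5*h_P + 3/10*h_Q + 3/10*h_R
  h_R = 1 + 7/10*h_P + 1/4*h_Q + 1/20*h_R

Substituting h_Q = 0 and rearranging gives the linear system (I - Q) h = 1:
  [3/5, -3/10] . (h_P, h_R) = 1
  [-7/10, 19/20] . (h_P, h_R) = 1

Solving yields:
  h_P = 125/36
  h_R = 65/18

Starting state is R, so the expected hitting time is h_R = 65/18.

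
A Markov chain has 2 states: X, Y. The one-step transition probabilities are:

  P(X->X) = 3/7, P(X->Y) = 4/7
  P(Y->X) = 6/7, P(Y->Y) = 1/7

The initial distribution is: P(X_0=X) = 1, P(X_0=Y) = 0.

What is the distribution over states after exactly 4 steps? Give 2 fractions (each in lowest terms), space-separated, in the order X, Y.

Propagating the distribution step by step (d_{t+1} = d_t * P):
d_0 = (X=1, Y=0)
  d_1[X] = 1*3/7 + 0*6/7 = 3/7
  d_1[Y] = 1*4/7 + 0*1/7 = 4/7
d_1 = (X=3/7, Y=4/7)
  d_2[X] = 3/7*3/7 + 4/7*6/7 = 33/49
  d_2[Y] = 3/7*4/7 + 4/7*1/7 = 16/49
d_2 = (X=33/49, Y=16/49)
  d_3[X] = 33/49*3/7 + 16/49*6/7 = 195/343
  d_3[Y] = 33/49*4/7 + 16/49*1/7 = 148/343
d_3 = (X=195/343, Y=148/343)
  d_4[X] = 195/343*3/7 + 148/343*6/7 = 1473/2401
  d_4[Y] = 195/343*4/7 + 148/343*1/7 = 928/2401
d_4 = (X=1473/2401, Y=928/2401)

Answer: 1473/2401 928/2401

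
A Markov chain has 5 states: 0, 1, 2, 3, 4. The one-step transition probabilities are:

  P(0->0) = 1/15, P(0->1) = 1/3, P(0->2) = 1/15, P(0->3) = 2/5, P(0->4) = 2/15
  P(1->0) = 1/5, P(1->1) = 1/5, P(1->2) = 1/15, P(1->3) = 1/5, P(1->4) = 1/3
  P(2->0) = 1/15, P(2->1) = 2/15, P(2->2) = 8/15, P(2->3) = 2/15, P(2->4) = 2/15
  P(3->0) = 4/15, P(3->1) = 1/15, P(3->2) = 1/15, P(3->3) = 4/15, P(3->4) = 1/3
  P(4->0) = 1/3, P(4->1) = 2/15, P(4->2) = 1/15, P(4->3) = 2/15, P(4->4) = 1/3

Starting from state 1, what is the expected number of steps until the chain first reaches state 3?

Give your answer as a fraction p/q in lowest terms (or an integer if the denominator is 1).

Answer: 7830/1663

Derivation:
Let h_i = expected steps to first reach 3 from state i.
Boundary: h_3 = 0.
First-step equations for the other states:
  h_0 = 1 + 1/15*h_0 + 1/3*h_1 + 1/15*h_2 + 2/5*h_3 + 2/15*h_4
  h_1 = 1 + 1/5*h_0 + 1/5*h_1 + 1/15*h_2 + 1/5*h_3 + 1/3*h_4
  h_2 = 1 + 1/15*h_0 + 2/15*h_1 + 8/15*h_2 + 2/15*h_3 + 2/15*h_4
  h_4 = 1 + 1/3*h_0 + 2/15*h_1 + 1/15*h_2 + 2/15*h_3 + 1/3*h_4

Substituting h_3 = 0 and rearranging gives the linear system (I - Q) h = 1:
  [14/15, -1/3, -1/15, -2/15] . (h_0, h_1, h_2, h_4) = 1
  [-1/5, 4/5, -1/15, -1/3] . (h_0, h_1, h_2, h_4) = 1
  [-1/15, -2/15, 7/15, -2/15] . (h_0, h_1, h_2, h_4) = 1
  [-1/3, -2/15, -1/15, 2/3] . (h_0, h_1, h_2, h_4) = 1

Solving yields:
  h_0 = 6390/1663
  h_1 = 7830/1663
  h_2 = 9045/1663
  h_4 = 8160/1663

Starting state is 1, so the expected hitting time is h_1 = 7830/1663.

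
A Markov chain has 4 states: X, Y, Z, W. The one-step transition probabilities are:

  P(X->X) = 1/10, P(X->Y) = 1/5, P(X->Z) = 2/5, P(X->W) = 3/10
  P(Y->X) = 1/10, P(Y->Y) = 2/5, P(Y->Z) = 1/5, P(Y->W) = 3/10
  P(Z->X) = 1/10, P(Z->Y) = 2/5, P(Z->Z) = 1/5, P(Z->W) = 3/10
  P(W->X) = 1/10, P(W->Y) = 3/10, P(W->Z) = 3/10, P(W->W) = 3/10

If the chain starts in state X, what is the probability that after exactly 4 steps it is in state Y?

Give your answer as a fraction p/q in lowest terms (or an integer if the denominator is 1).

Answer: 7/20

Derivation:
Computing P^4 by repeated multiplication:
P^1 =
  X: [1/10, 1/5, 2/5, 3/10]
  Y: [1/10, 2/5, 1/5, 3/10]
  Z: [1/10, 2/5, 1/5, 3/10]
  W: [1/10, 3/10, 3/10, 3/10]
P^2 =
  X: [1/10, 7/20, 1/4, 3/10]
  Y: [1/10, 7/20, 1/4, 3/10]
  Z: [1/10, 7/20, 1/4, 3/10]
  W: [1/10, 7/20, 1/4, 3/10]
P^3 =
  X: [1/10, 7/20, 1/4, 3/10]
  Y: [1/10, 7/20, 1/4, 3/10]
  Z: [1/10, 7/20, 1/4, 3/10]
  W: [1/10, 7/20, 1/4, 3/10]
P^4 =
  X: [1/10, 7/20, 1/4, 3/10]
  Y: [1/10, 7/20, 1/4, 3/10]
  Z: [1/10, 7/20, 1/4, 3/10]
  W: [1/10, 7/20, 1/4, 3/10]

(P^4)[X -> Y] = 7/20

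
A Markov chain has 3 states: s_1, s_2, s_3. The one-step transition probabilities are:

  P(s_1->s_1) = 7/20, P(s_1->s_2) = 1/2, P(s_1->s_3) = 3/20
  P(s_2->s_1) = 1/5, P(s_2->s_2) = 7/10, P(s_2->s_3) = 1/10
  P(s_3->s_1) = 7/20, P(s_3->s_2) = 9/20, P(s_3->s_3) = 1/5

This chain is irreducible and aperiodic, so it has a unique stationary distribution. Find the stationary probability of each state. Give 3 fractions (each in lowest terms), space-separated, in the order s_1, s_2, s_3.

The stationary distribution satisfies pi = pi * P, i.e.:
  pi_s_1 = 7/20*pi_s_1 + 1/5*pi_s_2 + 7/20*pi_s_3
  pi_s_2 = 1/2*pi_s_1 + 7/10*pi_s_2 + 9/20*pi_s_3
  pi_s_3 = 3/20*pi_s_1 + 1/10*pi_s_2 + 1/5*pi_s_3
with normalization: pi_s_1 + pi_s_2 + pi_s_3 = 1.

Using the first 2 balance equations plus normalization, the linear system A*pi = b is:
  [-13/20, 1/5, 7/20] . pi = 0
  [1/2, -3/10, 9/20] . pi = 0
  [1, 1, 1] . pi = 1

Solving yields:
  pi_s_1 = 26/101
  pi_s_2 = 187/303
  pi_s_3 = 38/303

Verification (pi * P):
  26/101*7/20 + 187/303*1/5 + 38/303*7/20 = 26/101 = pi_s_1  (ok)
  26/101*1/2 + 187/303*7/10 + 38/303*9/20 = 187/303 = pi_s_2  (ok)
  26/101*3/20 + 187/303*1/10 + 38/303*1/5 = 38/303 = pi_s_3  (ok)

Answer: 26/101 187/303 38/303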